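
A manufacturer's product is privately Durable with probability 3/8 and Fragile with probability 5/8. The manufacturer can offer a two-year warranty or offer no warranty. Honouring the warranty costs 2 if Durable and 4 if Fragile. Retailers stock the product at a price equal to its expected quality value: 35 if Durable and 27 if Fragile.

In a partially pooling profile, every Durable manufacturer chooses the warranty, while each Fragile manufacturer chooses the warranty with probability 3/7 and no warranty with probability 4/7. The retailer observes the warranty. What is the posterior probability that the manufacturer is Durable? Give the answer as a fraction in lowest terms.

7/12

P(the warranty) = (3/8)·1 + (5/8)·(3/7) = 9/14.
By Bayes' rule, P(Durable | the warranty) = (3/8) / (9/14) = 7/12.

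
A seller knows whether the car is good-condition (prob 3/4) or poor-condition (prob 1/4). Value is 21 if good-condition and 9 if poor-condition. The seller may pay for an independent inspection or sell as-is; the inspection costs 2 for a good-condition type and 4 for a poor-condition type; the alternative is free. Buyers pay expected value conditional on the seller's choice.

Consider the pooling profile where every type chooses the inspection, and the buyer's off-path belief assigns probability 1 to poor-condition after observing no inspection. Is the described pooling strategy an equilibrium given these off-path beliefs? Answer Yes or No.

Yes

On path, the buyer holds the prior and pays 3/4·21 + 1/4·9 = 18. Off path (no inspection), believing poor-condition, it pays 9.
good-condition: the inspection nets 18 − 2 = 16; no inspection nets 9. good-condition stays.
poor-condition: the inspection nets 18 − 4 = 14; no inspection nets 9. poor-condition stays.
No type deviates, so pooling is sustained.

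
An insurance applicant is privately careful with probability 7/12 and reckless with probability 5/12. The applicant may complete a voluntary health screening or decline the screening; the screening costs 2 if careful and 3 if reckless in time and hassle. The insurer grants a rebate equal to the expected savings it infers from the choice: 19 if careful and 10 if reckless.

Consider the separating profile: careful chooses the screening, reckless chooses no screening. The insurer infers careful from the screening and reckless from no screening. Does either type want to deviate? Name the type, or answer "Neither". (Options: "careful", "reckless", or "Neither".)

reckless

The screening pays 19; no screening pays 10.
careful: assigned the screening, nets 19 − 2 = 17; deviating to no screening nets 10.
reckless: assigned no screening, nets 10; deviating to the screening nets 19 − 3 = 16.
The reckless type gains 6 by deviating.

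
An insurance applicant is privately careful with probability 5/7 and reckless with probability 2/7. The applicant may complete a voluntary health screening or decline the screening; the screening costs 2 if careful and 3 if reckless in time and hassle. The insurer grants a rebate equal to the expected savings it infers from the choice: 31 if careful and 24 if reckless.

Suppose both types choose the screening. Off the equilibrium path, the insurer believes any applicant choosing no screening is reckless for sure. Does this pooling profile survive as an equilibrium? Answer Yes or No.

Yes

On path, the insurer holds the prior and pays 5/7·31 + 2/7·24 = 29. Off path (no screening), believing reckless, it pays 24.
careful: the screening nets 29 − 2 = 27; no screening nets 24. careful stays.
reckless: the screening nets 29 − 3 = 26; no screening nets 24. reckless stays.
No type deviates, so pooling is sustained.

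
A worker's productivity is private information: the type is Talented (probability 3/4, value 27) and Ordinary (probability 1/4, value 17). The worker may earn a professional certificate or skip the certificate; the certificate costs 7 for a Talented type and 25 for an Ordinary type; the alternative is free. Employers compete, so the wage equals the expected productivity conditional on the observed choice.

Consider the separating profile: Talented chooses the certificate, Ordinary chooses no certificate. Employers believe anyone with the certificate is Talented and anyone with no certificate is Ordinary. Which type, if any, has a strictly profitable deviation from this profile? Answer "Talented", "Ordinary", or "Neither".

Neither

The certificate pays 27; no certificate pays 17.
Talented: assigned the certificate, nets 27 − 7 = 20; deviating to no certificate nets 17.
Ordinary: assigned no certificate, nets 17; deviating to the certificate nets 27 − 25 = 2.
Both types strictly prefer their assigned action; no profitable deviation.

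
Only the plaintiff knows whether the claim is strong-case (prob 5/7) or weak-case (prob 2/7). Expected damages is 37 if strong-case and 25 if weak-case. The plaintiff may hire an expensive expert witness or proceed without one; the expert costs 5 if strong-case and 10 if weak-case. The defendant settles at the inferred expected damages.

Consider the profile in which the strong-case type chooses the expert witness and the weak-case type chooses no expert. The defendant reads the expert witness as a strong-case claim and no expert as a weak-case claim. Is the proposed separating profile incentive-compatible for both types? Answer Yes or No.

Under these beliefs, the expert witness earns settlement 37 and no expert earns settlement 25.
strong-case: the expert witness nets 37 − 5 = 32; no expert nets 25. strong-case prefers the expert witness.
weak-case: the expert witness nets 37 − 10 = 27; no expert nets 25. weak-case would deviate to the expert witness.
weak-case has a profitable deviation, so the profile is not an equilibrium.

No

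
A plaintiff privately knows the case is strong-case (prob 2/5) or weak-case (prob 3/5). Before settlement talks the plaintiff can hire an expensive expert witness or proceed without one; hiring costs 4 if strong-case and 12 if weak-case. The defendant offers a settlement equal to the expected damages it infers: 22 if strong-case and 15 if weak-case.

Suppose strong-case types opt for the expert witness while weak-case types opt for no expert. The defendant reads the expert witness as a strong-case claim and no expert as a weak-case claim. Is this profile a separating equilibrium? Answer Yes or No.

Yes

Under these beliefs, the expert witness earns settlement 22 and no expert earns settlement 15.
strong-case: the expert witness nets 22 − 4 = 18; no expert nets 15. strong-case prefers the expert witness.
weak-case: the expert witness nets 22 − 12 = 10; no expert nets 15. weak-case prefers no expert.
Neither type deviates, so the separating profile is an equilibrium.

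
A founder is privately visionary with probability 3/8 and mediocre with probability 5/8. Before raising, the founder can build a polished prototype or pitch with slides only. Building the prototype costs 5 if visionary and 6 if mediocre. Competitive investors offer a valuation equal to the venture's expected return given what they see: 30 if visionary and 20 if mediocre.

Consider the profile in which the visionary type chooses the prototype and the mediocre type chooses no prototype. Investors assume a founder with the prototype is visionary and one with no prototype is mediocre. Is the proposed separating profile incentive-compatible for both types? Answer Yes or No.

Under these beliefs, the prototype earns valuation 30 and no prototype earns valuation 20.
visionary: the prototype nets 30 − 5 = 25; no prototype nets 20. visionary prefers the prototype.
mediocre: the prototype nets 30 − 6 = 24; no prototype nets 20. mediocre would deviate to the prototype.
mediocre has a profitable deviation, so the profile is not an equilibrium.

No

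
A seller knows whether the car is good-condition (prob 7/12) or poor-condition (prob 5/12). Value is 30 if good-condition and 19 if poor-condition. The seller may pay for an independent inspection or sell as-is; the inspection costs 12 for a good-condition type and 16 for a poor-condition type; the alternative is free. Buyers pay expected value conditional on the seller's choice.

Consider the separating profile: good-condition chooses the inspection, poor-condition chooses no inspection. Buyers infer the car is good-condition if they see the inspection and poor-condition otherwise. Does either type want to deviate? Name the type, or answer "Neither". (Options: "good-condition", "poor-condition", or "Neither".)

good-condition

The inspection pays 30; no inspection pays 19.
good-condition: assigned the inspection, nets 30 − 12 = 18; deviating to no inspection nets 19.
poor-condition: assigned no inspection, nets 19; deviating to the inspection nets 30 − 16 = 14.
The good-condition type gains 1 by deviating.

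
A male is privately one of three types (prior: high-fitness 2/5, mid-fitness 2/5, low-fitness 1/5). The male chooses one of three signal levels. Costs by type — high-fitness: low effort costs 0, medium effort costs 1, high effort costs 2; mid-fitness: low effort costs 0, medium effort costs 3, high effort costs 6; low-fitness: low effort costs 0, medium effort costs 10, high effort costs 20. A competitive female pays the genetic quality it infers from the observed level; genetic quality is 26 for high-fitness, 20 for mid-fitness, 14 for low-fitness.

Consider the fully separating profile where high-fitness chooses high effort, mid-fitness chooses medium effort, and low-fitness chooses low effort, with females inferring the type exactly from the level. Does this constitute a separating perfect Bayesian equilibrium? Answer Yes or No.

No

Separating mating payoffs: high effort → 26, medium effort → 20, low effort → 14.
high-fitness (assigned high effort): low effort: 14 − 0 = 14; medium effort: 20 − 1 = 19; high effort: 26 − 2 = 24. high-fitness stays.
mid-fitness (assigned medium effort): low effort: 14 − 0 = 14; medium effort: 20 − 3 = 17; high effort: 26 − 6 = 20. mid-fitness prefers high effort.
low-fitness (assigned low effort): low effort: 14 − 0 = 14; medium effort: 20 − 10 = 10; high effort: 26 − 20 = 6. low-fitness stays.
At least one type deviates; the separating profile fails.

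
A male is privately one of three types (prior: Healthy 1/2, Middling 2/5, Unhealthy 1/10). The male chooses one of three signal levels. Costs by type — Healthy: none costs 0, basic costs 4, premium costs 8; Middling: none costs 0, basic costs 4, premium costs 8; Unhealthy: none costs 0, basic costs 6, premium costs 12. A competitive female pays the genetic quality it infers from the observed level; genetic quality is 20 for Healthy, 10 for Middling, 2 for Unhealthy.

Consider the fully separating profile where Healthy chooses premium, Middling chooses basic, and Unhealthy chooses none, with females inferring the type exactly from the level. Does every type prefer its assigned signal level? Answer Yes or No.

Separating mating payoffs: premium → 20, basic → 10, none → 2.
Healthy (assigned premium): none: 2 − 0 = 2; basic: 10 − 4 = 6; premium: 20 − 8 = 12. Healthy stays.
Middling (assigned basic): none: 2 − 0 = 2; basic: 10 − 4 = 6; premium: 20 − 8 = 12. Middling prefers premium.
Unhealthy (assigned none): none: 2 − 0 = 2; basic: 10 − 6 = 4; premium: 20 − 12 = 8. Unhealthy prefers premium.
At least one type deviates; the separating profile fails.

No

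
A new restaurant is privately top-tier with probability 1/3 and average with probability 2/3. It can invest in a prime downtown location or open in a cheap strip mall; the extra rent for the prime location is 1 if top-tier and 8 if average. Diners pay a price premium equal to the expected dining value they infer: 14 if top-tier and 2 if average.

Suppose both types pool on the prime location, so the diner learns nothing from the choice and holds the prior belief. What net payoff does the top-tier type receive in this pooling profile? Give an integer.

5

Pooled price premium = 1/3·14 + 2/3·2 = 6.
top-tier pays cost 1 for the prime location, so net payoff = 6 − 1 = 5.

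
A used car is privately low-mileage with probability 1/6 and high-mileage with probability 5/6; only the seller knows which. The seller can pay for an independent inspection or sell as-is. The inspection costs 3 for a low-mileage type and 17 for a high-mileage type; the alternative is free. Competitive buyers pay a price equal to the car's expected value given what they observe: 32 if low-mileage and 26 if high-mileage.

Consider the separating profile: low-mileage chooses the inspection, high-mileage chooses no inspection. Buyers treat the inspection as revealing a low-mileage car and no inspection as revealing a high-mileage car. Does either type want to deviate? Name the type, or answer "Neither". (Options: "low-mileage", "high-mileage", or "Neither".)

Neither

The inspection pays 32; no inspection pays 26.
low-mileage: assigned the inspection, nets 32 − 3 = 29; deviating to no inspection nets 26.
high-mileage: assigned no inspection, nets 26; deviating to the inspection nets 32 − 17 = 15.
Both types strictly prefer their assigned action; no profitable deviation.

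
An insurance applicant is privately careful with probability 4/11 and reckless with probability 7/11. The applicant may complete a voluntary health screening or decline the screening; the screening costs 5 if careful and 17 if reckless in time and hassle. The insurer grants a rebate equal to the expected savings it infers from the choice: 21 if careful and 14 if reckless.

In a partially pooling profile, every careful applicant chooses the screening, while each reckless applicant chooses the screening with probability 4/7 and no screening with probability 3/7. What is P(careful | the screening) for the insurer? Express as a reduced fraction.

1/2

P(the screening) = (4/11)·1 + (7/11)·(4/7) = 8/11.
By Bayes' rule, P(careful | the screening) = (4/11) / (8/11) = 1/2.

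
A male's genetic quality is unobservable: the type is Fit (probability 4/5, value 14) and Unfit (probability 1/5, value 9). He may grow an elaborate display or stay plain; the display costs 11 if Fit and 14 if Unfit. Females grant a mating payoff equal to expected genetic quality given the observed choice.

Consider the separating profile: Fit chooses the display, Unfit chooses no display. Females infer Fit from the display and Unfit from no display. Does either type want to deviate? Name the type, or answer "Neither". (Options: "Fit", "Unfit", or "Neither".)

The display pays 14; no display pays 9.
Fit: assigned the display, nets 14 − 11 = 3; deviating to no display nets 9.
Unfit: assigned no display, nets 9; deviating to the display nets 14 − 14 = 0.
The Fit type gains 6 by deviating.

Fit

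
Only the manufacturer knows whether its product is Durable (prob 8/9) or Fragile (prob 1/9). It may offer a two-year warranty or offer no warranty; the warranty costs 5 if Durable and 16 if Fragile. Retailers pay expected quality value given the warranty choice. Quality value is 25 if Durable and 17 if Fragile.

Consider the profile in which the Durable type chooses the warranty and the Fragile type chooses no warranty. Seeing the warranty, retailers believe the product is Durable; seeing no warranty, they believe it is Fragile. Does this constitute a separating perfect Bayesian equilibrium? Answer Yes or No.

Under these beliefs, the warranty earns price 25 and no warranty earns price 17.
Durable: the warranty nets 25 − 5 = 20; no warranty nets 17. Durable prefers the warranty.
Fragile: the warranty nets 25 − 16 = 9; no warranty nets 17. Fragile prefers no warranty.
Neither type deviates, so the separating profile is an equilibrium.

Yes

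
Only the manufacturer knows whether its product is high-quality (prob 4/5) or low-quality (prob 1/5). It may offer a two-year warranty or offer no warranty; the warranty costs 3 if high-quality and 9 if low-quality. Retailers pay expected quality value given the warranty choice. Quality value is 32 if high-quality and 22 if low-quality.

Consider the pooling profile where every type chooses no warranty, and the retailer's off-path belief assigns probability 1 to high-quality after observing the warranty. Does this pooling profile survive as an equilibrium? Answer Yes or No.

Yes

On path, the retailer holds the prior and pays 4/5·32 + 1/5·22 = 30. Off path (the warranty), believing high-quality, it pays 32.
high-quality: no warranty nets 30; the warranty nets 32 − 3 = 29. high-quality stays.
low-quality: no warranty nets 30; the warranty nets 32 − 9 = 23. low-quality stays.
No type deviates, so pooling is sustained.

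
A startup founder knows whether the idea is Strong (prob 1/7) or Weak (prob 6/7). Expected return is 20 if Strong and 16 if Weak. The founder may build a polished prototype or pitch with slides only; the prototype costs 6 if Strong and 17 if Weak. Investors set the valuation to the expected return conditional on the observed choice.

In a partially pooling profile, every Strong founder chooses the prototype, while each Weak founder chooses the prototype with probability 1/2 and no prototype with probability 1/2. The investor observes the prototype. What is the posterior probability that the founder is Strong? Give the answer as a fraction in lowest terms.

1/4

P(the prototype) = (1/7)·1 + (6/7)·(1/2) = 4/7.
By Bayes' rule, P(Strong | the prototype) = (1/7) / (4/7) = 1/4.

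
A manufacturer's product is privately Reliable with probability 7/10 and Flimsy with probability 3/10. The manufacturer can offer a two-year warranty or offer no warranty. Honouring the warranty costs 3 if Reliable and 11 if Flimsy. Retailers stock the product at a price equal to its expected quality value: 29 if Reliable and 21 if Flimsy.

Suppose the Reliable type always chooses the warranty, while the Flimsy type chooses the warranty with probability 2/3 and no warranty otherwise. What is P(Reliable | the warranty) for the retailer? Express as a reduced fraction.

P(the warranty) = (7/10)·1 + (3/10)·(2/3) = 9/10.
By Bayes' rule, P(Reliable | the warranty) = (7/10) / (9/10) = 7/9.

7/9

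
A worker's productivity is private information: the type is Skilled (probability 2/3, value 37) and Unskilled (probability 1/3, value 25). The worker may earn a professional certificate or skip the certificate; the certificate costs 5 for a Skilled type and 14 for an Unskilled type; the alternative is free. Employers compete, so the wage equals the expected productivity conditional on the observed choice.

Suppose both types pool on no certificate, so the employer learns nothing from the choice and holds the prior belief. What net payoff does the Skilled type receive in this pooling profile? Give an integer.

Pooled wage = 2/3·37 + 1/3·25 = 33.
Skilled pays no cost for no certificate, so net payoff = 33.

33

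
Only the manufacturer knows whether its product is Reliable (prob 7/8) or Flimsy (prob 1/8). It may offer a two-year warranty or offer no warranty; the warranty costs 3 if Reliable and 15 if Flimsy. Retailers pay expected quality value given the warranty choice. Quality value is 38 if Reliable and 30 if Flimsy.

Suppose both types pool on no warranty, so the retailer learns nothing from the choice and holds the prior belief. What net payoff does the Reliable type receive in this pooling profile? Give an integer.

37

Pooled price = 7/8·38 + 1/8·30 = 37.
Reliable pays no cost for no warranty, so net payoff = 37.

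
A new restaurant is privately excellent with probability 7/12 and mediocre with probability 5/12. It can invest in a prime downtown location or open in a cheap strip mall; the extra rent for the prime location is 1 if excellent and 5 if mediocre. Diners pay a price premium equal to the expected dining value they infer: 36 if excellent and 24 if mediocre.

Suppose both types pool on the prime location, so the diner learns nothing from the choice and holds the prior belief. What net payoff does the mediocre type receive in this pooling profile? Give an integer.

26

Pooled price premium = 7/12·36 + 5/12·24 = 31.
mediocre pays cost 5 for the prime location, so net payoff = 31 − 5 = 26.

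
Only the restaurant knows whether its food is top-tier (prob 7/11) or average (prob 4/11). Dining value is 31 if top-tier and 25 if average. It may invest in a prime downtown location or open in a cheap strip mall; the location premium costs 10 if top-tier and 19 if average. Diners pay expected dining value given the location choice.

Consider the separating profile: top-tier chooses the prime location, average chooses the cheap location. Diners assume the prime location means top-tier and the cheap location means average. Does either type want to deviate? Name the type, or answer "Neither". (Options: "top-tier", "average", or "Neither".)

top-tier

The prime location pays 31; the cheap location pays 25.
top-tier: assigned the prime location, nets 31 − 10 = 21; deviating to the cheap location nets 25.
average: assigned the cheap location, nets 25; deviating to the prime location nets 31 − 19 = 12.
The top-tier type gains 4 by deviating.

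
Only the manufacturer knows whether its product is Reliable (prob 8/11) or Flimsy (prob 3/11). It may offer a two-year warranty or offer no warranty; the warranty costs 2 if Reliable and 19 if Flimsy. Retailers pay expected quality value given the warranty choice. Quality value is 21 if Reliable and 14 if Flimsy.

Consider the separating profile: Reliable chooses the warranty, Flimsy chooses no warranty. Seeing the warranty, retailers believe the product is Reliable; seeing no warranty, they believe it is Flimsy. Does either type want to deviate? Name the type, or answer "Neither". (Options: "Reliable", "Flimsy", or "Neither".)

The warranty pays 21; no warranty pays 14.
Reliable: assigned the warranty, nets 21 − 2 = 19; deviating to no warranty nets 14.
Flimsy: assigned no warranty, nets 14; deviating to the warranty nets 21 − 19 = 2.
Both types strictly prefer their assigned action; no profitable deviation.

Neither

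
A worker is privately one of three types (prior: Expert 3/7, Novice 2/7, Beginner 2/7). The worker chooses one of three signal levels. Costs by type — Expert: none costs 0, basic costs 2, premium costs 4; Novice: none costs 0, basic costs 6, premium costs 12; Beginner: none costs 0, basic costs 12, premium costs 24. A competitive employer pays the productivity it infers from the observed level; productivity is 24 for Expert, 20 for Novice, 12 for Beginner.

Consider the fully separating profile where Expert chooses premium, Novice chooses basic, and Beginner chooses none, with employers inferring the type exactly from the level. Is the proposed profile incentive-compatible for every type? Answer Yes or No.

Separating wages: premium → 24, basic → 20, none → 12.
Expert (assigned premium): none: 12 − 0 = 12; basic: 20 − 2 = 18; premium: 24 − 4 = 20. Expert stays.
Novice (assigned basic): none: 12 − 0 = 12; basic: 20 − 6 = 14; premium: 24 − 12 = 12. Novice stays.
Beginner (assigned none): none: 12 − 0 = 12; basic: 20 − 12 = 8; premium: 24 − 24 = 0. Beginner stays.
Every type prefers its assigned level; separation holds.

Yes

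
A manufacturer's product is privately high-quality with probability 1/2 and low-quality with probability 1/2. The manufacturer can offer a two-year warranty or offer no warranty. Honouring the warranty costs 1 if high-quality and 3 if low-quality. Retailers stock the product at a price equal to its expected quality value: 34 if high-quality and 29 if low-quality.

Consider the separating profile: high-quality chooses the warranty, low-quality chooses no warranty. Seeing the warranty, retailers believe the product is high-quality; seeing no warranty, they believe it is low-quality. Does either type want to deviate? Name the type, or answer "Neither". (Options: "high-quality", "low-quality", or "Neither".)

low-quality

The warranty pays 34; no warranty pays 29.
high-quality: assigned the warranty, nets 34 − 1 = 33; deviating to no warranty nets 29.
low-quality: assigned no warranty, nets 29; deviating to the warranty nets 34 − 3 = 31.
The low-quality type gains 2 by deviating.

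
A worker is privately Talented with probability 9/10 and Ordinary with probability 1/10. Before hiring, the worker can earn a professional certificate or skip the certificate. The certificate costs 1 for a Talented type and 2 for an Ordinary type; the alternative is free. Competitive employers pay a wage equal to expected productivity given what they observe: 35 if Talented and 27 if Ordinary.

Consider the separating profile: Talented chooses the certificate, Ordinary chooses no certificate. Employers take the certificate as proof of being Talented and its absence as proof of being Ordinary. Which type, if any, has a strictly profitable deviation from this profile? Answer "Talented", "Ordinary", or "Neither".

Ordinary

The certificate pays 35; no certificate pays 27.
Talented: assigned the certificate, nets 35 − 1 = 34; deviating to no certificate nets 27.
Ordinary: assigned no certificate, nets 27; deviating to the certificate nets 35 − 2 = 33.
The Ordinary type gains 6 by deviating.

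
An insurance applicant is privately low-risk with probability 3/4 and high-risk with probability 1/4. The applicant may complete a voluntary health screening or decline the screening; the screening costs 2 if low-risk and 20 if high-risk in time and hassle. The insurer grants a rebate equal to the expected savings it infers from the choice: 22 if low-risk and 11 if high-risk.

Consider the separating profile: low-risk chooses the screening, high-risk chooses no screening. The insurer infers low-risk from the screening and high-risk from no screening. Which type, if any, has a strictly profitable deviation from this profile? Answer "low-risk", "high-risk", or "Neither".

The screening pays 22; no screening pays 11.
low-risk: assigned the screening, nets 22 − 2 = 20; deviating to no screening nets 11.
high-risk: assigned no screening, nets 11; deviating to the screening nets 22 − 20 = 2.
Both types strictly prefer their assigned action; no profitable deviation.

Neither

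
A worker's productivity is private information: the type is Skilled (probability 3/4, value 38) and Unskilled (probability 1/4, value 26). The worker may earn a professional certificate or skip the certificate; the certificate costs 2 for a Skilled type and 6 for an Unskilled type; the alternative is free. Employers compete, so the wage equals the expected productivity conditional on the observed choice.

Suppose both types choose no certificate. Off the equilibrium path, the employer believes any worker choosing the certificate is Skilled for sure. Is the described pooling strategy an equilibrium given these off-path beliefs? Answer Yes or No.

On path, the employer holds the prior and pays 3/4·38 + 1/4·26 = 35. Off path (the certificate), believing Skilled, it pays 38.
Skilled: no certificate nets 35; the certificate nets 38 − 2 = 36. Skilled would deviate.
Unskilled: no certificate nets 35; the certificate nets 38 − 6 = 32. Unskilled stays.
A type deviates, so pooling fails.

No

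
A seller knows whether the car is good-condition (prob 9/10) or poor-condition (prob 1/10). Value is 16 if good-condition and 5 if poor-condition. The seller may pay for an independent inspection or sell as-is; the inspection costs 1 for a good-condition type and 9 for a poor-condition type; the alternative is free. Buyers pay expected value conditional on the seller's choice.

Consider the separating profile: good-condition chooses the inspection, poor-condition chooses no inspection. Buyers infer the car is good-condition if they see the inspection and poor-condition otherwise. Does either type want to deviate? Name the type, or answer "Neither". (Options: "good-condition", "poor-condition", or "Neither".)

The inspection pays 16; no inspection pays 5.
good-condition: assigned the inspection, nets 16 − 1 = 15; deviating to no inspection nets 5.
poor-condition: assigned no inspection, nets 5; deviating to the inspection nets 16 − 9 = 7.
The poor-condition type gains 2 by deviating.

poor-condition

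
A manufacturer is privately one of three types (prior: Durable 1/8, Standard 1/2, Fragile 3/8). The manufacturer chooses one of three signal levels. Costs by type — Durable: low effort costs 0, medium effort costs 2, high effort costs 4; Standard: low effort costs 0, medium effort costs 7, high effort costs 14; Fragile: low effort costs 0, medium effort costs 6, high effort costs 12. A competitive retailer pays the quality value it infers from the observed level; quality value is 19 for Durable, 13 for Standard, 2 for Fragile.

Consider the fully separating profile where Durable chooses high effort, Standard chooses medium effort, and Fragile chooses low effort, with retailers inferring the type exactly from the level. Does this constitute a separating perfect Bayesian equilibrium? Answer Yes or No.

Separating prices: high effort → 19, medium effort → 13, low effort → 2.
Durable (assigned high effort): low effort: 2 − 0 = 2; medium effort: 13 − 2 = 11; high effort: 19 − 4 = 15. Durable stays.
Standard (assigned medium effort): low effort: 2 − 0 = 2; medium effort: 13 − 7 = 6; high effort: 19 − 14 = 5. Standard stays.
Fragile (assigned low effort): low effort: 2 − 0 = 2; medium effort: 13 − 6 = 7; high effort: 19 − 12 = 7. Fragile prefers medium effort.
At least one type deviates; the separating profile fails.

No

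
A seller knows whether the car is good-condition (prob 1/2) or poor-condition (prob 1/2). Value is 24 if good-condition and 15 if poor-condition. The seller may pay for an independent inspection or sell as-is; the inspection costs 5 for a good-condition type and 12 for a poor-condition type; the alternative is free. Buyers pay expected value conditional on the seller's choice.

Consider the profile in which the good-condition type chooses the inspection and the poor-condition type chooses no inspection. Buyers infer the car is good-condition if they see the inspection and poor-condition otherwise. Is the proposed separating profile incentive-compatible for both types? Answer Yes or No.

Under these beliefs, the inspection earns price 24 and no inspection earns price 15.
good-condition: the inspection nets 24 − 5 = 19; no inspection nets 15. good-condition prefers the inspection.
poor-condition: the inspection nets 24 − 12 = 12; no inspection nets 15. poor-condition prefers no inspection.
Neither type deviates, so the separating profile is an equilibrium.

Yes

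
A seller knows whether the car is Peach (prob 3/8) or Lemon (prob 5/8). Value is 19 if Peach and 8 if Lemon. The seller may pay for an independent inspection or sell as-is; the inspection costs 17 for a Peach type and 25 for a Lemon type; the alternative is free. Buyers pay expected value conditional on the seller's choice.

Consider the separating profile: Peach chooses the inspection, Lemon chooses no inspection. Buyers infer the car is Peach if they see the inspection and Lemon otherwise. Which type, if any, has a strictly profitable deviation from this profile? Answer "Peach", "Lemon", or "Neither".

Peach

The inspection pays 19; no inspection pays 8.
Peach: assigned the inspection, nets 19 − 17 = 2; deviating to no inspection nets 8.
Lemon: assigned no inspection, nets 8; deviating to the inspection nets 19 − 25 = -6.
The Peach type gains 6 by deviating.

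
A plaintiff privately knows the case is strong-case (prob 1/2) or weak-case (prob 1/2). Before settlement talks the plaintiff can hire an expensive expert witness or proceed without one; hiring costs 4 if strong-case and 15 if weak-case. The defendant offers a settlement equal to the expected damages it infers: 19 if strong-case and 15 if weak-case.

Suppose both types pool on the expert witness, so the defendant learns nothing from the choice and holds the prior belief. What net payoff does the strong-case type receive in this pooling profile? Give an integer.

Pooled settlement = 1/2·19 + 1/2·15 = 17.
strong-case pays cost 4 for the expert witness, so net payoff = 17 − 4 = 13.

13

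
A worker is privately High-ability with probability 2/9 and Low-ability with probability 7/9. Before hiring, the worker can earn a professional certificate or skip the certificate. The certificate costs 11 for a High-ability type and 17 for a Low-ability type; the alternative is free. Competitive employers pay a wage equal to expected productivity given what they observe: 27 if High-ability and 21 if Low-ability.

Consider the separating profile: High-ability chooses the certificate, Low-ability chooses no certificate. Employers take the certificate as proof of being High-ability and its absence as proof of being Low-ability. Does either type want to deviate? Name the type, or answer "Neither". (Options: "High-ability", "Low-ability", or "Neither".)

High-ability

The certificate pays 27; no certificate pays 21.
High-ability: assigned the certificate, nets 27 − 11 = 16; deviating to no certificate nets 21.
Low-ability: assigned no certificate, nets 21; deviating to the certificate nets 27 − 17 = 10.
The High-ability type gains 5 by deviating.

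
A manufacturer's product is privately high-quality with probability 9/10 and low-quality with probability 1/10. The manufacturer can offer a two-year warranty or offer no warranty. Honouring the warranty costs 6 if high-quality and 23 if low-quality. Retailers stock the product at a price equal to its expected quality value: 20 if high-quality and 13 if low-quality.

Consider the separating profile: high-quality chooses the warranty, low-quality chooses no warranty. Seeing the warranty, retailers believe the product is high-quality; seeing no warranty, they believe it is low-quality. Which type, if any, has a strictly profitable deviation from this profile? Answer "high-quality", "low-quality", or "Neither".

The warranty pays 20; no warranty pays 13.
high-quality: assigned the warranty, nets 20 − 6 = 14; deviating to no warranty nets 13.
low-quality: assigned no warranty, nets 13; deviating to the warranty nets 20 − 23 = -3.
Both types strictly prefer their assigned action; no profitable deviation.

Neither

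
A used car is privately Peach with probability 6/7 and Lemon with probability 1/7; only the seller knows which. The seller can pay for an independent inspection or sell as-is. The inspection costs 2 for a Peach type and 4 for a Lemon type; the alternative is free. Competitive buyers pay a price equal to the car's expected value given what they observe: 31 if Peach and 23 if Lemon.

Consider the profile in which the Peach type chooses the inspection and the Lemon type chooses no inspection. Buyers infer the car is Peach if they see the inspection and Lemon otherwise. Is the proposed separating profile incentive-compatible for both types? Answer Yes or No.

Under these beliefs, the inspection earns price 31 and no inspection earns price 23.
Peach: the inspection nets 31 − 2 = 29; no inspection nets 23. Peach prefers the inspection.
Lemon: the inspection nets 31 − 4 = 27; no inspection nets 23. Lemon would deviate to the inspection.
Lemon has a profitable deviation, so the profile is not an equilibrium.

No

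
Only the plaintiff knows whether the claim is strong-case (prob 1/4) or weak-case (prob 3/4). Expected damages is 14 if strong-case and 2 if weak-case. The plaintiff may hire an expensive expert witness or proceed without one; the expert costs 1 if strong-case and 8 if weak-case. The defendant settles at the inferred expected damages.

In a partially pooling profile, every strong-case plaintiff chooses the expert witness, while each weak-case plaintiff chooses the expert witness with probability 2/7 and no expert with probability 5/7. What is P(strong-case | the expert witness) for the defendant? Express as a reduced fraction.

7/13

P(the expert witness) = (1/4)·1 + (3/4)·(2/7) = 13/28.
By Bayes' rule, P(strong-case | the expert witness) = (1/4) / (13/28) = 7/13.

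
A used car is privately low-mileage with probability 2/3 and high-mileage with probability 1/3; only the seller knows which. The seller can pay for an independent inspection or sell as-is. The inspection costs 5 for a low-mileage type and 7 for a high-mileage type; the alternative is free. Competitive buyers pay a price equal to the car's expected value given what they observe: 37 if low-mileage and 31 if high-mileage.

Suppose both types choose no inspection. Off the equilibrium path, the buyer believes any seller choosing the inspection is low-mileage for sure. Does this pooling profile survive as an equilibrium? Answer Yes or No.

Yes

On path, the buyer holds the prior and pays 2/3·37 + 1/3·31 = 35. Off path (the inspection), believing low-mileage, it pays 37.
low-mileage: no inspection nets 35; the inspection nets 37 − 5 = 32. low-mileage stays.
high-mileage: no inspection nets 35; the inspection nets 37 − 7 = 30. high-mileage stays.
No type deviates, so pooling is sustained.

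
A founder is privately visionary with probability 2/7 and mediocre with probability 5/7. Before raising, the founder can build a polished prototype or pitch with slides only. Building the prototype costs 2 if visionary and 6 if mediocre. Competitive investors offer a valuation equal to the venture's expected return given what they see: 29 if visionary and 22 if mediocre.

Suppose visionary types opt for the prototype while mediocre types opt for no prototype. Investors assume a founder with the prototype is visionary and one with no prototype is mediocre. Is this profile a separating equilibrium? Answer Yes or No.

No

Under these beliefs, the prototype earns valuation 29 and no prototype earns valuation 22.
visionary: the prototype nets 29 − 2 = 27; no prototype nets 22. visionary prefers the prototype.
mediocre: the prototype nets 29 − 6 = 23; no prototype nets 22. mediocre would deviate to the prototype.
mediocre has a profitable deviation, so the profile is not an equilibrium.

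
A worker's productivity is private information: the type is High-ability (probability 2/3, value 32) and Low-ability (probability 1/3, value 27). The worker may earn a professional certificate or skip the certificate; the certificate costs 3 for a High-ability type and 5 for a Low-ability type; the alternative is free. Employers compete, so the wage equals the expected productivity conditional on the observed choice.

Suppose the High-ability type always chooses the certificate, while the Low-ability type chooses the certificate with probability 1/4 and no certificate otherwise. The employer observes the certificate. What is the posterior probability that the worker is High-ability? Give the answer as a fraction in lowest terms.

P(the certificate) = (2/3)·1 + (1/3)·(1/4) = 3/4.
By Bayes' rule, P(High-ability | the certificate) = (2/3) / (3/4) = 8/9.

8/9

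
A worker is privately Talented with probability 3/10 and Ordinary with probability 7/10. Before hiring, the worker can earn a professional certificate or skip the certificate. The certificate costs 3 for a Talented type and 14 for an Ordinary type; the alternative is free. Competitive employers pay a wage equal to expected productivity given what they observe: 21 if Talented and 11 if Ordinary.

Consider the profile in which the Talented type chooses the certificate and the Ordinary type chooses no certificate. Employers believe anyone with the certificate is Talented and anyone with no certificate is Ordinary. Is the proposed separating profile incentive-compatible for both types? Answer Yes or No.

Under these beliefs, the certificate earns wage 21 and no certificate earns wage 11.
Talented: the certificate nets 21 − 3 = 18; no certificate nets 11. Talented prefers the certificate.
Ordinary: the certificate nets 21 − 14 = 7; no certificate nets 11. Ordinary prefers no certificate.
Neither type deviates, so the separating profile is an equilibrium.

Yes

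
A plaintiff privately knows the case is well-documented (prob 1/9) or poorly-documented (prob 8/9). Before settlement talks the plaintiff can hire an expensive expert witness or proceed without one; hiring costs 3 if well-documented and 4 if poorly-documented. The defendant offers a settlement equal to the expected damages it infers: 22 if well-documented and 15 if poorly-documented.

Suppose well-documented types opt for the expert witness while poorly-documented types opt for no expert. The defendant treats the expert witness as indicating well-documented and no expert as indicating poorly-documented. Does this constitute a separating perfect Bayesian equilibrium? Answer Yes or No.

Under these beliefs, the expert witness earns settlement 22 and no expert earns settlement 15.
well-documented: the expert witness nets 22 − 3 = 19; no expert nets 15. well-documented prefers the expert witness.
poorly-documented: the expert witness nets 22 − 4 = 18; no expert nets 15. poorly-documented would deviate to the expert witness.
poorly-documented has a profitable deviation, so the profile is not an equilibrium.

No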